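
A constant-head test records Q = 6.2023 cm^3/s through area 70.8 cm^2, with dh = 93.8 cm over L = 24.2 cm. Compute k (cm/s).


Result: 0.022601 cm/s

Derivation:
Compute hydraulic gradient:
i = dh / L = 93.8 / 24.2 = 3.87603
Then apply Darcy's law:
k = Q / (A * i)
k = 6.2023 / (70.8 * 3.87603)
k = 6.2023 / 274.423
k = 0.022601 cm/s


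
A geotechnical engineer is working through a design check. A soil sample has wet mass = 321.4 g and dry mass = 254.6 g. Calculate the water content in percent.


Result: 26.24 %

Derivation:
Using w = (m_wet - m_dry) / m_dry * 100
m_wet - m_dry = 321.4 - 254.6 = 66.8 g
w = 66.8 / 254.6 * 100
w = 26.24 %


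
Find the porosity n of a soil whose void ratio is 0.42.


Result: 0.2958

Derivation:
Using the relation n = e / (1 + e)
n = 0.42 / (1 + 0.42)
n = 0.42 / 1.42
n = 0.2958


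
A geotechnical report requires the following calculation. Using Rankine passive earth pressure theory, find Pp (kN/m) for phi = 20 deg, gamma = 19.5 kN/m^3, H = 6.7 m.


Compute passive earth pressure coefficient:
Kp = tan^2(45 + phi/2) = tan^2(55.0) = 2.039607
Compute passive force:
Pp = 0.5 * Kp * gamma * H^2
Pp = 0.5 * 2.039607 * 19.5 * 6.7^2
Pp = 892.69 kN/m


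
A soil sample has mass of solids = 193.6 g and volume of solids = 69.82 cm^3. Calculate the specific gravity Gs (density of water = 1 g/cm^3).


Result: 2.773

Derivation:
Using Gs = m_s / (V_s * rho_w)
Since rho_w = 1 g/cm^3:
Gs = 193.6 / 69.82
Gs = 2.773


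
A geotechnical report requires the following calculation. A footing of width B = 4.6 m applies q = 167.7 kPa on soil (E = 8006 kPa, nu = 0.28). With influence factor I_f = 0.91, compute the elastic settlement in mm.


Using Se = q * B * (1 - nu^2) * I_f / E
1 - nu^2 = 1 - 0.28^2 = 0.9216
Se = 167.7 * 4.6 * 0.9216 * 0.91 / 8006
Se = 0.080809 m
Convert to mm: Se = 0.080809 * 1000 = 80.809 mm


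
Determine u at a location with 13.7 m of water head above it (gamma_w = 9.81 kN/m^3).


Result: 134.4 kPa

Derivation:
Using u = gamma_w * h_w
u = 9.81 * 13.7
u = 134.4 kPa


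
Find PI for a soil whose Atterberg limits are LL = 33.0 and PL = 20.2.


Result: 12.8

Derivation:
Using PI = LL - PL
PI = 33.0 - 20.2
PI = 12.8


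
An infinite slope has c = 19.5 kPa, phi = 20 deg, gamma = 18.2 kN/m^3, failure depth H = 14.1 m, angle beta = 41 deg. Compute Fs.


Using Fs = c / (gamma*H*sin(beta)*cos(beta)) + tan(phi)/tan(beta)
Cohesion contribution = 19.5 / (18.2*14.1*sin(41)*cos(41))
Cohesion contribution = 0.153469
Friction contribution = tan(20)/tan(41) = 0.4187
Fs = 0.153469 + 0.4187
Fs = 0.572


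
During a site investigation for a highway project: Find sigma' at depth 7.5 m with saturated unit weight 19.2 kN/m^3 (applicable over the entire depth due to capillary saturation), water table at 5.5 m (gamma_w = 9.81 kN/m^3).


Result: 124.38 kPa

Derivation:
Total stress = gamma_sat * depth
sigma = 19.2 * 7.5 = 144.0 kPa
Pore water pressure u = gamma_w * (depth - d_wt)
u = 9.81 * (7.5 - 5.5) = 19.62 kPa
Effective stress = sigma - u
sigma' = 144.0 - 19.62 = 124.38 kPa


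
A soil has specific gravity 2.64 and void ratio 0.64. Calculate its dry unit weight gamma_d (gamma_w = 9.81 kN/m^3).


Using gamma_d = Gs * gamma_w / (1 + e)
gamma_d = 2.64 * 9.81 / (1 + 0.64)
gamma_d = 2.64 * 9.81 / 1.64
gamma_d = 15.792 kN/m^3


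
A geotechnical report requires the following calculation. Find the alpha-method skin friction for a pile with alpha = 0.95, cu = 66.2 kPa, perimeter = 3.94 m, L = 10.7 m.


Using Qs = alpha * cu * perimeter * L
Qs = 0.95 * 66.2 * 3.94 * 10.7
Qs = 2651.32 kN


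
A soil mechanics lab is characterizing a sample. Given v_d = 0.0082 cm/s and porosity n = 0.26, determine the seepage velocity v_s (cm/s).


Using v_s = v_d / n
v_s = 0.0082 / 0.26
v_s = 0.03154 cm/s


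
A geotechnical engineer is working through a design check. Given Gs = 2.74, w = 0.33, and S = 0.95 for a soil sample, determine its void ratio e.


Result: 0.9518

Derivation:
Using the relation e = Gs * w / S
e = 2.74 * 0.33 / 0.95
e = 0.9518


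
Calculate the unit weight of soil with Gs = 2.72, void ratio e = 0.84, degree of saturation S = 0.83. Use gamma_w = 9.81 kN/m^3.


Result: 18.219 kN/m^3

Derivation:
Using gamma = gamma_w * (Gs + S*e) / (1 + e)
Numerator: Gs + S*e = 2.72 + 0.83*0.84 = 3.4172
Denominator: 1 + e = 1 + 0.84 = 1.84
gamma = 9.81 * 3.4172 / 1.84
gamma = 18.219 kN/m^3


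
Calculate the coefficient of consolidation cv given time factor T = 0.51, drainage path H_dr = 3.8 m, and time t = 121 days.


Result: 0.06086 m^2/day

Derivation:
Using cv = T * H_dr^2 / t
H_dr^2 = 3.8^2 = 14.44
cv = 0.51 * 14.44 / 121
cv = 0.06086 m^2/day


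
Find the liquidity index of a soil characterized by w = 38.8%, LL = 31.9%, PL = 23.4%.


First compute the plasticity index:
PI = LL - PL = 31.9 - 23.4 = 8.5
Then compute the liquidity index:
LI = (w - PL) / PI
LI = (38.8 - 23.4) / 8.5
LI = 1.812


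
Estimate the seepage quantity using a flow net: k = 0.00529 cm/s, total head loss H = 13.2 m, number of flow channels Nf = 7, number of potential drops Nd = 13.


Result: 0.000376 m^3/s per m

Derivation:
Convert k to m/s for unit consistency with H:
k = 0.00529 cm/s = 0.00529 / 100 m/s = 5.29e-05 m/s
Using q = k * H * Nf / Nd
Nf / Nd = 7 / 13 = 0.5385
q = 5.29e-05 * 13.2 * 0.5385
q = 0.000376 m^3/s per m


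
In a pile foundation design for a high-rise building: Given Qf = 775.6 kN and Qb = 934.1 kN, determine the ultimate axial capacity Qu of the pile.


Using Qu = Qf + Qb
Qu = 775.6 + 934.1
Qu = 1709.7 kN


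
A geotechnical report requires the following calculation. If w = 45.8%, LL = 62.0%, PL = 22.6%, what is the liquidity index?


First compute the plasticity index:
PI = LL - PL = 62.0 - 22.6 = 39.4
Then compute the liquidity index:
LI = (w - PL) / PI
LI = (45.8 - 22.6) / 39.4
LI = 0.589


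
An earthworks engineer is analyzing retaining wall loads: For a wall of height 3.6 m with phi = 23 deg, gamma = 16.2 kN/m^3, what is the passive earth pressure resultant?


Result: 239.62 kN/m

Derivation:
Compute passive earth pressure coefficient:
Kp = tan^2(45 + phi/2) = tan^2(56.5) = 2.282623
Compute passive force:
Pp = 0.5 * Kp * gamma * H^2
Pp = 0.5 * 2.282623 * 16.2 * 3.6^2
Pp = 239.62 kN/m


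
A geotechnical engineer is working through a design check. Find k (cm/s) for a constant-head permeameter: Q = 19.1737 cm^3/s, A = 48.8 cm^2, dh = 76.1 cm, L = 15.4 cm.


Result: 0.07951 cm/s

Derivation:
Compute hydraulic gradient:
i = dh / L = 76.1 / 15.4 = 4.94156
Then apply Darcy's law:
k = Q / (A * i)
k = 19.1737 / (48.8 * 4.94156)
k = 19.1737 / 241.148
k = 0.07951 cm/s


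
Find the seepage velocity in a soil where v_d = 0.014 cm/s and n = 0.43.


Result: 0.03256 cm/s

Derivation:
Using v_s = v_d / n
v_s = 0.014 / 0.43
v_s = 0.03256 cm/s


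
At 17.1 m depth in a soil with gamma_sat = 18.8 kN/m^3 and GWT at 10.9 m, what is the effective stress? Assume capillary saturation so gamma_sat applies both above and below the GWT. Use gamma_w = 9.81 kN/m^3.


Result: 260.66 kPa

Derivation:
Total stress = gamma_sat * depth
sigma = 18.8 * 17.1 = 321.48 kPa
Pore water pressure u = gamma_w * (depth - d_wt)
u = 9.81 * (17.1 - 10.9) = 60.822 kPa
Effective stress = sigma - u
sigma' = 321.48 - 60.822 = 260.66 kPa


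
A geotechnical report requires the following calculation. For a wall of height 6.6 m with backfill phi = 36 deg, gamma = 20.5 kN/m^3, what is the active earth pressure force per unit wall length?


Compute active earth pressure coefficient:
Ka = tan^2(45 - phi/2) = tan^2(27.0) = 0.259616
Compute active force:
Pa = 0.5 * Ka * gamma * H^2
Pa = 0.5 * 0.259616 * 20.5 * 6.6^2
Pa = 115.92 kN/m


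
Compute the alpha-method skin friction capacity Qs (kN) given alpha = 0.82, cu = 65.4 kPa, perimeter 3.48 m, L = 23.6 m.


Using Qs = alpha * cu * perimeter * L
Qs = 0.82 * 65.4 * 3.48 * 23.6
Qs = 4404.36 kN


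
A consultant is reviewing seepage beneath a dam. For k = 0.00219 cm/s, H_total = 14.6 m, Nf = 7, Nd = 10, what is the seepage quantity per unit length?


Convert k to m/s for unit consistency with H:
k = 0.00219 cm/s = 0.00219 / 100 m/s = 2.19e-05 m/s
Using q = k * H * Nf / Nd
Nf / Nd = 7 / 10 = 0.7
q = 2.19e-05 * 14.6 * 0.7
q = 0.0002238 m^3/s per m


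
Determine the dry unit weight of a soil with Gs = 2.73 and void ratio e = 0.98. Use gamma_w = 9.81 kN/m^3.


Result: 13.526 kN/m^3

Derivation:
Using gamma_d = Gs * gamma_w / (1 + e)
gamma_d = 2.73 * 9.81 / (1 + 0.98)
gamma_d = 2.73 * 9.81 / 1.98
gamma_d = 13.526 kN/m^3


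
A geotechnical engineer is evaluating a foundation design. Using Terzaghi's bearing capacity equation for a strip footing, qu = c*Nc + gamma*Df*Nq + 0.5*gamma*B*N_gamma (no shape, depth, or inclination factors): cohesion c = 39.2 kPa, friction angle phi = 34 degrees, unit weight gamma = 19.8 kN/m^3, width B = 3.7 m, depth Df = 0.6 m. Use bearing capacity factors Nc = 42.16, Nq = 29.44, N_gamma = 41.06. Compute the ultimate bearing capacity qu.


Compute qu = c*Nc + gamma*Df*Nq + 0.5*gamma*B*N_gamma
Term 1: 39.2 * 42.16 = 1652.672
Term 2: 19.8 * 0.6 * 29.44 = 349.7472
Term 3: 0.5 * 19.8 * 3.7 * 41.06 = 1504.0278
qu = 1652.672 + 349.7472 + 1504.0278
qu = 3506.45 kPa


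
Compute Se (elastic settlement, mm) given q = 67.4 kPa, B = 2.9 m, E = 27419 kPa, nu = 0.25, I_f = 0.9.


Result: 6.015 mm

Derivation:
Using Se = q * B * (1 - nu^2) * I_f / E
1 - nu^2 = 1 - 0.25^2 = 0.9375
Se = 67.4 * 2.9 * 0.9375 * 0.9 / 27419
Se = 0.006015 m
Convert to mm: Se = 0.006015 * 1000 = 6.015 mm


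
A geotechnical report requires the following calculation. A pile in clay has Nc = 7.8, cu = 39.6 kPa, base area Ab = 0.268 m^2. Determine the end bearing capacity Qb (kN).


Result: 82.78 kN

Derivation:
Using Qb = Nc * cu * Ab
Qb = 7.8 * 39.6 * 0.268
Qb = 82.78 kN


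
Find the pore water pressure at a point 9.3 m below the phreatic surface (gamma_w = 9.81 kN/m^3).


Using u = gamma_w * h_w
u = 9.81 * 9.3
u = 91.23 kPa


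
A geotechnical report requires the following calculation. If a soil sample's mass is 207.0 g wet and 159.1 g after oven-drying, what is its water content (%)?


Using w = (m_wet - m_dry) / m_dry * 100
m_wet - m_dry = 207.0 - 159.1 = 47.9 g
w = 47.9 / 159.1 * 100
w = 30.11 %


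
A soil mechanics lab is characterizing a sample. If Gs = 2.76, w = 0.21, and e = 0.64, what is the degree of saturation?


Using S = Gs * w / e
S = 2.76 * 0.21 / 0.64
S = 0.9056


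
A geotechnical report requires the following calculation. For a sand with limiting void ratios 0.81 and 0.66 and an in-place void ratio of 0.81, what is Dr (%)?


Using Dr = (e_max - e) / (e_max - e_min) * 100
e_max - e = 0.81 - 0.81 = 0.0
e_max - e_min = 0.81 - 0.66 = 0.15
Dr = 0.0 / 0.15 * 100
Dr = 0.0 %


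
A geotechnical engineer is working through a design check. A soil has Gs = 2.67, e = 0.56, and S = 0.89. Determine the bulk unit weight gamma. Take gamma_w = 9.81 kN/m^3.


Using gamma = gamma_w * (Gs + S*e) / (1 + e)
Numerator: Gs + S*e = 2.67 + 0.89*0.56 = 3.1684
Denominator: 1 + e = 1 + 0.56 = 1.56
gamma = 9.81 * 3.1684 / 1.56
gamma = 19.924 kN/m^3


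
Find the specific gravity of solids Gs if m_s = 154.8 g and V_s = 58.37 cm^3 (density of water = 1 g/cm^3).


Using Gs = m_s / (V_s * rho_w)
Since rho_w = 1 g/cm^3:
Gs = 154.8 / 58.37
Gs = 2.652


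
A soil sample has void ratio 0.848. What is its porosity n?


Using the relation n = e / (1 + e)
n = 0.848 / (1 + 0.848)
n = 0.848 / 1.848
n = 0.4589


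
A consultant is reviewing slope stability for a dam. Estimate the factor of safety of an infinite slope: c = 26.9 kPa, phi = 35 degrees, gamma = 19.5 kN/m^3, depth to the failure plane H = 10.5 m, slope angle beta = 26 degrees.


Using Fs = c / (gamma*H*sin(beta)*cos(beta)) + tan(phi)/tan(beta)
Cohesion contribution = 26.9 / (19.5*10.5*sin(26)*cos(26))
Cohesion contribution = 0.333447
Friction contribution = tan(35)/tan(26) = 1.43564
Fs = 0.333447 + 1.43564
Fs = 1.769


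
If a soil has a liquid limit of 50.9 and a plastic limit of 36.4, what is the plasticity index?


Result: 14.5

Derivation:
Using PI = LL - PL
PI = 50.9 - 36.4
PI = 14.5


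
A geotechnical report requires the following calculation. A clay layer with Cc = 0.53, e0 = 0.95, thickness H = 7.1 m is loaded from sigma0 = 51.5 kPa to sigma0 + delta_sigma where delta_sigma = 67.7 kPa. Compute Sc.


Using Sc = Cc * H / (1 + e0) * log10((sigma0 + delta_sigma) / sigma0)
Stress ratio = (51.5 + 67.7) / 51.5 = 2.31456
log10(2.31456) = 0.364469
Cc * H / (1 + e0) = 0.53 * 7.1 / (1 + 0.95) = 1.92974
Sc = 1.92974 * 0.364469
Sc = 0.7033 m


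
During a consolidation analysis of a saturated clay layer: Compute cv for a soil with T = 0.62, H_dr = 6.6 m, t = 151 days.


Result: 0.17886 m^2/day

Derivation:
Using cv = T * H_dr^2 / t
H_dr^2 = 6.6^2 = 43.56
cv = 0.62 * 43.56 / 151
cv = 0.17886 m^2/day


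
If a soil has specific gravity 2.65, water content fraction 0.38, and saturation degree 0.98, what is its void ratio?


Using the relation e = Gs * w / S
e = 2.65 * 0.38 / 0.98
e = 1.0276


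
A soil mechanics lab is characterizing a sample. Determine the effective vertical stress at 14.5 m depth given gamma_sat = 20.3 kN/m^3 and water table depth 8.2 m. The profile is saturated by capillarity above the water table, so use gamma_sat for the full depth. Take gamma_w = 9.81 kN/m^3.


Result: 232.55 kPa

Derivation:
Total stress = gamma_sat * depth
sigma = 20.3 * 14.5 = 294.35 kPa
Pore water pressure u = gamma_w * (depth - d_wt)
u = 9.81 * (14.5 - 8.2) = 61.803 kPa
Effective stress = sigma - u
sigma' = 294.35 - 61.803 = 232.55 kPa


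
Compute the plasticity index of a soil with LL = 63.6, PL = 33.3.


Using PI = LL - PL
PI = 63.6 - 33.3
PI = 30.3


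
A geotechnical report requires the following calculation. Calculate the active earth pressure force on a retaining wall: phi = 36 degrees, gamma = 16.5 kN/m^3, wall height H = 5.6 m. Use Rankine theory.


Compute active earth pressure coefficient:
Ka = tan^2(45 - phi/2) = tan^2(27.0) = 0.259616
Compute active force:
Pa = 0.5 * Ka * gamma * H^2
Pa = 0.5 * 0.259616 * 16.5 * 5.6^2
Pa = 67.17 kN/m


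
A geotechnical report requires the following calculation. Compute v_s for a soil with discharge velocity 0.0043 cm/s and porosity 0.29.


Result: 0.01483 cm/s

Derivation:
Using v_s = v_d / n
v_s = 0.0043 / 0.29
v_s = 0.01483 cm/s


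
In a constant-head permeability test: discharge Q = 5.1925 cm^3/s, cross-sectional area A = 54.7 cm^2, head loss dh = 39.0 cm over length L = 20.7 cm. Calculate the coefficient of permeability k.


Result: 0.050384 cm/s

Derivation:
Compute hydraulic gradient:
i = dh / L = 39.0 / 20.7 = 1.88406
Then apply Darcy's law:
k = Q / (A * i)
k = 5.1925 / (54.7 * 1.88406)
k = 5.1925 / 103.058
k = 0.050384 cm/s


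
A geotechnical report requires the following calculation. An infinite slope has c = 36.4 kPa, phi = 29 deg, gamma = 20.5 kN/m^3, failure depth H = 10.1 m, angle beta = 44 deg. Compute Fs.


Result: 0.926

Derivation:
Using Fs = c / (gamma*H*sin(beta)*cos(beta)) + tan(phi)/tan(beta)
Cohesion contribution = 36.4 / (20.5*10.1*sin(44)*cos(44))
Cohesion contribution = 0.35182
Friction contribution = tan(29)/tan(44) = 0.574004
Fs = 0.35182 + 0.574004
Fs = 0.926


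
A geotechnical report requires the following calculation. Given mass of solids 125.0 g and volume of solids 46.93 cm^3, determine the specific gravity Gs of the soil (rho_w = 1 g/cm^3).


Result: 2.664

Derivation:
Using Gs = m_s / (V_s * rho_w)
Since rho_w = 1 g/cm^3:
Gs = 125.0 / 46.93
Gs = 2.664


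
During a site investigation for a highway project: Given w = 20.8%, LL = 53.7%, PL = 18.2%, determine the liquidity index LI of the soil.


First compute the plasticity index:
PI = LL - PL = 53.7 - 18.2 = 35.5
Then compute the liquidity index:
LI = (w - PL) / PI
LI = (20.8 - 18.2) / 35.5
LI = 0.073


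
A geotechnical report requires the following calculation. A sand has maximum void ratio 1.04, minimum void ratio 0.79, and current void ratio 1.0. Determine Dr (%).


Using Dr = (e_max - e) / (e_max - e_min) * 100
e_max - e = 1.04 - 1.0 = 0.04
e_max - e_min = 1.04 - 0.79 = 0.25
Dr = 0.04 / 0.25 * 100
Dr = 16.0 %


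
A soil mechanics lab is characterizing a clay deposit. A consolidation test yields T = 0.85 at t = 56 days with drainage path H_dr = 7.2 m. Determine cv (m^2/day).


Result: 0.78686 m^2/day

Derivation:
Using cv = T * H_dr^2 / t
H_dr^2 = 7.2^2 = 51.84
cv = 0.85 * 51.84 / 56
cv = 0.78686 m^2/day


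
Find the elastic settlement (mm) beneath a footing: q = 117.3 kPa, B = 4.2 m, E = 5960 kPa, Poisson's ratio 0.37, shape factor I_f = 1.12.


Result: 79.906 mm

Derivation:
Using Se = q * B * (1 - nu^2) * I_f / E
1 - nu^2 = 1 - 0.37^2 = 0.8631
Se = 117.3 * 4.2 * 0.8631 * 1.12 / 5960
Se = 0.079906 m
Convert to mm: Se = 0.079906 * 1000 = 79.906 mm


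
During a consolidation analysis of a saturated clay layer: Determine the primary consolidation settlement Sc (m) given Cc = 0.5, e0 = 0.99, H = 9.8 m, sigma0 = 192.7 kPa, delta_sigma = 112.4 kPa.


Result: 0.4914 m

Derivation:
Using Sc = Cc * H / (1 + e0) * log10((sigma0 + delta_sigma) / sigma0)
Stress ratio = (192.7 + 112.4) / 192.7 = 1.58329
log10(1.58329) = 0.19956
Cc * H / (1 + e0) = 0.5 * 9.8 / (1 + 0.99) = 2.46231
Sc = 2.46231 * 0.19956
Sc = 0.4914 m


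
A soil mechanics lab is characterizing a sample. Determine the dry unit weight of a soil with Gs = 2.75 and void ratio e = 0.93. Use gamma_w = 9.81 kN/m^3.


Using gamma_d = Gs * gamma_w / (1 + e)
gamma_d = 2.75 * 9.81 / (1 + 0.93)
gamma_d = 2.75 * 9.81 / 1.93
gamma_d = 13.978 kN/m^3


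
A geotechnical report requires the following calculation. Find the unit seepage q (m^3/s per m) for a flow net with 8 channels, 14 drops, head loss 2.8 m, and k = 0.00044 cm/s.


Result: 7.04e-06 m^3/s per m

Derivation:
Convert k to m/s for unit consistency with H:
k = 0.00044 cm/s = 0.00044 / 100 m/s = 4.4e-06 m/s
Using q = k * H * Nf / Nd
Nf / Nd = 8 / 14 = 0.5714
q = 4.4e-06 * 2.8 * 0.5714
q = 7.04e-06 m^3/s per m


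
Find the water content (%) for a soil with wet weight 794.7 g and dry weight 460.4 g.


Using w = (m_wet - m_dry) / m_dry * 100
m_wet - m_dry = 794.7 - 460.4 = 334.3 g
w = 334.3 / 460.4 * 100
w = 72.61 %


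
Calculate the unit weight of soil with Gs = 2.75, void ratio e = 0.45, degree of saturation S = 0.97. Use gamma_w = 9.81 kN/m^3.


Using gamma = gamma_w * (Gs + S*e) / (1 + e)
Numerator: Gs + S*e = 2.75 + 0.97*0.45 = 3.1865
Denominator: 1 + e = 1 + 0.45 = 1.45
gamma = 9.81 * 3.1865 / 1.45
gamma = 21.558 kN/m^3


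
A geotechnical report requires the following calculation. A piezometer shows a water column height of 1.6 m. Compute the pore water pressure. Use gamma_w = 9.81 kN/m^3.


Result: 15.7 kPa

Derivation:
Using u = gamma_w * h_w
u = 9.81 * 1.6
u = 15.7 kPa


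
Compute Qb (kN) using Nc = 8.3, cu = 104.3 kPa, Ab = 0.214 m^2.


Using Qb = Nc * cu * Ab
Qb = 8.3 * 104.3 * 0.214
Qb = 185.26 kN


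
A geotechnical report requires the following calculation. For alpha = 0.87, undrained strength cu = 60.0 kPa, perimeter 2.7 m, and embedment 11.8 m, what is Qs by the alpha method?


Result: 1663.09 kN

Derivation:
Using Qs = alpha * cu * perimeter * L
Qs = 0.87 * 60.0 * 2.7 * 11.8
Qs = 1663.09 kN


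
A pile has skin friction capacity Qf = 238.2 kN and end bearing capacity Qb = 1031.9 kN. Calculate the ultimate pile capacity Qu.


Result: 1270.1 kN

Derivation:
Using Qu = Qf + Qb
Qu = 238.2 + 1031.9
Qu = 1270.1 kN


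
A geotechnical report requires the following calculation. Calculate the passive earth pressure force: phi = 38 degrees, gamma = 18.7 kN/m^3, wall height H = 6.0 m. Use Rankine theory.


Compute passive earth pressure coefficient:
Kp = tan^2(45 + phi/2) = tan^2(64.0) = 4.203746
Compute passive force:
Pp = 0.5 * Kp * gamma * H^2
Pp = 0.5 * 4.203746 * 18.7 * 6.0^2
Pp = 1414.98 kN/m


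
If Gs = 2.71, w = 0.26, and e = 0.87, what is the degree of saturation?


Result: 0.8099

Derivation:
Using S = Gs * w / e
S = 2.71 * 0.26 / 0.87
S = 0.8099


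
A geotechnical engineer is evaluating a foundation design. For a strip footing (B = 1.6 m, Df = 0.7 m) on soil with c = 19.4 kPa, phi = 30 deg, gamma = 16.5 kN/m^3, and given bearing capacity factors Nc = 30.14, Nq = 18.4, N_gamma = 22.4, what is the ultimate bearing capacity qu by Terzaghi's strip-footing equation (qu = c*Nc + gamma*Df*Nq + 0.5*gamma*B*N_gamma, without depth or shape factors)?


Compute qu = c*Nc + gamma*Df*Nq + 0.5*gamma*B*N_gamma
Term 1: 19.4 * 30.14 = 584.716
Term 2: 16.5 * 0.7 * 18.4 = 212.52
Term 3: 0.5 * 16.5 * 1.6 * 22.4 = 295.68
qu = 584.716 + 212.52 + 295.68
qu = 1092.92 kPa


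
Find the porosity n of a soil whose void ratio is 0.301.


Using the relation n = e / (1 + e)
n = 0.301 / (1 + 0.301)
n = 0.301 / 1.301
n = 0.2314


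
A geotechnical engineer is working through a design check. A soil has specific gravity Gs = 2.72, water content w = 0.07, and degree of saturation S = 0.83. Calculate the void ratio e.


Using the relation e = Gs * w / S
e = 2.72 * 0.07 / 0.83
e = 0.2294


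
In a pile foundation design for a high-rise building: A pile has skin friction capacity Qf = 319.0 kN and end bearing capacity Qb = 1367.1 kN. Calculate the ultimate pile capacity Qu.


Result: 1686.1 kN

Derivation:
Using Qu = Qf + Qb
Qu = 319.0 + 1367.1
Qu = 1686.1 kN


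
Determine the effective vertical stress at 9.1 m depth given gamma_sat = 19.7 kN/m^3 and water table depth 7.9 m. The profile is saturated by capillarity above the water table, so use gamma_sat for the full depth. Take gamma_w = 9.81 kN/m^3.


Total stress = gamma_sat * depth
sigma = 19.7 * 9.1 = 179.27 kPa
Pore water pressure u = gamma_w * (depth - d_wt)
u = 9.81 * (9.1 - 7.9) = 11.772 kPa
Effective stress = sigma - u
sigma' = 179.27 - 11.772 = 167.5 kPa


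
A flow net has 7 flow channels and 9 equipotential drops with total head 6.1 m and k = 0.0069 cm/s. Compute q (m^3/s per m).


Result: 0.0003274 m^3/s per m

Derivation:
Convert k to m/s for unit consistency with H:
k = 0.0069 cm/s = 0.0069 / 100 m/s = 6.9e-05 m/s
Using q = k * H * Nf / Nd
Nf / Nd = 7 / 9 = 0.7778
q = 6.9e-05 * 6.1 * 0.7778
q = 0.0003274 m^3/s per m


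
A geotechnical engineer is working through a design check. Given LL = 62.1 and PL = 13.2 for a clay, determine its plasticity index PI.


Result: 48.9

Derivation:
Using PI = LL - PL
PI = 62.1 - 13.2
PI = 48.9


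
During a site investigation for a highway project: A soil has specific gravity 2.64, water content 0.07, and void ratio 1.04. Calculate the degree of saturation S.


Result: 0.1777

Derivation:
Using S = Gs * w / e
S = 2.64 * 0.07 / 1.04
S = 0.1777


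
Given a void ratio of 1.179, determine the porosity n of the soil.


Result: 0.5411

Derivation:
Using the relation n = e / (1 + e)
n = 1.179 / (1 + 1.179)
n = 1.179 / 2.179
n = 0.5411


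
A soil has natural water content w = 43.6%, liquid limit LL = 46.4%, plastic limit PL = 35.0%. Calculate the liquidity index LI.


First compute the plasticity index:
PI = LL - PL = 46.4 - 35.0 = 11.4
Then compute the liquidity index:
LI = (w - PL) / PI
LI = (43.6 - 35.0) / 11.4
LI = 0.754


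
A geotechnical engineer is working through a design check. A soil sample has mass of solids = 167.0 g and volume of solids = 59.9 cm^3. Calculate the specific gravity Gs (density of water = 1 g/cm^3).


Result: 2.788

Derivation:
Using Gs = m_s / (V_s * rho_w)
Since rho_w = 1 g/cm^3:
Gs = 167.0 / 59.9
Gs = 2.788


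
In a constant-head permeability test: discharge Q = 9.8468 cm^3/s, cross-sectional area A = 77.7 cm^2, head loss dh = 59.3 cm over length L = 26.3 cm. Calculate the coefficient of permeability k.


Compute hydraulic gradient:
i = dh / L = 59.3 / 26.3 = 2.25475
Then apply Darcy's law:
k = Q / (A * i)
k = 9.8468 / (77.7 * 2.25475)
k = 9.8468 / 175.194
k = 0.056205 cm/s


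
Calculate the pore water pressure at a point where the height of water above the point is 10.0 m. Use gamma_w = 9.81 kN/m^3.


Result: 98.1 kPa

Derivation:
Using u = gamma_w * h_w
u = 9.81 * 10.0
u = 98.1 kPa


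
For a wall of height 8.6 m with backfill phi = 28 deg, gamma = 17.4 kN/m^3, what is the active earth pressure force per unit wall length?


Compute active earth pressure coefficient:
Ka = tan^2(45 - phi/2) = tan^2(31.0) = 0.361033
Compute active force:
Pa = 0.5 * Ka * gamma * H^2
Pa = 0.5 * 0.361033 * 17.4 * 8.6^2
Pa = 232.31 kN/m


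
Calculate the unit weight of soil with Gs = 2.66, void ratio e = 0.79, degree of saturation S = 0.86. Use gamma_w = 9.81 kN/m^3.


Using gamma = gamma_w * (Gs + S*e) / (1 + e)
Numerator: Gs + S*e = 2.66 + 0.86*0.79 = 3.3394
Denominator: 1 + e = 1 + 0.79 = 1.79
gamma = 9.81 * 3.3394 / 1.79
gamma = 18.301 kN/m^3


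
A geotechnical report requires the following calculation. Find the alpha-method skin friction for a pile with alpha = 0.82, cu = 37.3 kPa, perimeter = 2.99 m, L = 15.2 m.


Result: 1390.07 kN

Derivation:
Using Qs = alpha * cu * perimeter * L
Qs = 0.82 * 37.3 * 2.99 * 15.2
Qs = 1390.07 kN


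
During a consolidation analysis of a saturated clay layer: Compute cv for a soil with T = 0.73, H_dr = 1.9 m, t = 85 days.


Using cv = T * H_dr^2 / t
H_dr^2 = 1.9^2 = 3.61
cv = 0.73 * 3.61 / 85
cv = 0.031 m^2/day


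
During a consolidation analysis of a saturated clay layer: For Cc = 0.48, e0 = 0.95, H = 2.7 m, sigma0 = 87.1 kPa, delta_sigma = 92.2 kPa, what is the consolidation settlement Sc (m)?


Result: 0.2084 m

Derivation:
Using Sc = Cc * H / (1 + e0) * log10((sigma0 + delta_sigma) / sigma0)
Stress ratio = (87.1 + 92.2) / 87.1 = 2.05855
log10(2.05855) = 0.313562
Cc * H / (1 + e0) = 0.48 * 2.7 / (1 + 0.95) = 0.664615
Sc = 0.664615 * 0.313562
Sc = 0.2084 m


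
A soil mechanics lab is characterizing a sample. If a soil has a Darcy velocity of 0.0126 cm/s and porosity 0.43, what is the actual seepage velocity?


Using v_s = v_d / n
v_s = 0.0126 / 0.43
v_s = 0.0293 cm/s


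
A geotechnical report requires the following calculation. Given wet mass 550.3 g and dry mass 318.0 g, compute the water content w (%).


Using w = (m_wet - m_dry) / m_dry * 100
m_wet - m_dry = 550.3 - 318.0 = 232.3 g
w = 232.3 / 318.0 * 100
w = 73.05 %


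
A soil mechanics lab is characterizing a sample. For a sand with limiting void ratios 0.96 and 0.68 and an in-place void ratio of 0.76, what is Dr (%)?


Using Dr = (e_max - e) / (e_max - e_min) * 100
e_max - e = 0.96 - 0.76 = 0.2
e_max - e_min = 0.96 - 0.68 = 0.28
Dr = 0.2 / 0.28 * 100
Dr = 71.43 %


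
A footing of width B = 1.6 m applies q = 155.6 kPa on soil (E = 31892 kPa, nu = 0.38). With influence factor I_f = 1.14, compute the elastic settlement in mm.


Result: 7.614 mm

Derivation:
Using Se = q * B * (1 - nu^2) * I_f / E
1 - nu^2 = 1 - 0.38^2 = 0.8556
Se = 155.6 * 1.6 * 0.8556 * 1.14 / 31892
Se = 0.007614 m
Convert to mm: Se = 0.007614 * 1000 = 7.614 mm


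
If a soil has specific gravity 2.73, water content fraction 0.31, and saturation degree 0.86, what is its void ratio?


Result: 0.9841

Derivation:
Using the relation e = Gs * w / S
e = 2.73 * 0.31 / 0.86
e = 0.9841


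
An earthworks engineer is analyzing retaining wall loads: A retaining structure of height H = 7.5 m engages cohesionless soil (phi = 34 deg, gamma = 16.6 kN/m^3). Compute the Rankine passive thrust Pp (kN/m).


Compute passive earth pressure coefficient:
Kp = tan^2(45 + phi/2) = tan^2(62.0) = 3.537132
Compute passive force:
Pp = 0.5 * Kp * gamma * H^2
Pp = 0.5 * 3.537132 * 16.6 * 7.5^2
Pp = 1651.4 kN/m


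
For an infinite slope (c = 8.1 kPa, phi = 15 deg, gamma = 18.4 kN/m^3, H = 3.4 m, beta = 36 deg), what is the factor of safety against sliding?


Using Fs = c / (gamma*H*sin(beta)*cos(beta)) + tan(phi)/tan(beta)
Cohesion contribution = 8.1 / (18.4*3.4*sin(36)*cos(36))
Cohesion contribution = 0.272278
Friction contribution = tan(15)/tan(36) = 0.3688
Fs = 0.272278 + 0.3688
Fs = 0.641


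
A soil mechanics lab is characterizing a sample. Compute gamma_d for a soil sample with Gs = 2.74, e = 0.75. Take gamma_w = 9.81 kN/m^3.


Result: 15.36 kN/m^3

Derivation:
Using gamma_d = Gs * gamma_w / (1 + e)
gamma_d = 2.74 * 9.81 / (1 + 0.75)
gamma_d = 2.74 * 9.81 / 1.75
gamma_d = 15.36 kN/m^3


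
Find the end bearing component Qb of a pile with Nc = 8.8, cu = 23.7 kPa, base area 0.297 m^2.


Using Qb = Nc * cu * Ab
Qb = 8.8 * 23.7 * 0.297
Qb = 61.94 kN


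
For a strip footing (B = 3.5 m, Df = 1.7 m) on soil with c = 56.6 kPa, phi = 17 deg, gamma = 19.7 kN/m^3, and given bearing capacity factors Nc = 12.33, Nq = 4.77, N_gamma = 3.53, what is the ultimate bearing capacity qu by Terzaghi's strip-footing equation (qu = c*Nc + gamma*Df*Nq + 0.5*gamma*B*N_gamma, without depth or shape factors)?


Compute qu = c*Nc + gamma*Df*Nq + 0.5*gamma*B*N_gamma
Term 1: 56.6 * 12.33 = 697.878
Term 2: 19.7 * 1.7 * 4.77 = 159.7473
Term 3: 0.5 * 19.7 * 3.5 * 3.53 = 121.69675
qu = 697.878 + 159.7473 + 121.69675
qu = 979.32 kPa


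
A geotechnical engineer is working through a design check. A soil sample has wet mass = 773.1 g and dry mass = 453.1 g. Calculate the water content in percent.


Using w = (m_wet - m_dry) / m_dry * 100
m_wet - m_dry = 773.1 - 453.1 = 320.0 g
w = 320.0 / 453.1 * 100
w = 70.62 %


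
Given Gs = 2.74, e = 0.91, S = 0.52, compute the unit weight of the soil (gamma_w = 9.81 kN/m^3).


Result: 16.503 kN/m^3

Derivation:
Using gamma = gamma_w * (Gs + S*e) / (1 + e)
Numerator: Gs + S*e = 2.74 + 0.52*0.91 = 3.2132
Denominator: 1 + e = 1 + 0.91 = 1.91
gamma = 9.81 * 3.2132 / 1.91
gamma = 16.503 kN/m^3


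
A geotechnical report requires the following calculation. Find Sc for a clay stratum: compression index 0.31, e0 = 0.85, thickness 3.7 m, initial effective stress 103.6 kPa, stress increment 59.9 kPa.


Using Sc = Cc * H / (1 + e0) * log10((sigma0 + delta_sigma) / sigma0)
Stress ratio = (103.6 + 59.9) / 103.6 = 1.57819
log10(1.57819) = 0.198158
Cc * H / (1 + e0) = 0.31 * 3.7 / (1 + 0.85) = 0.62
Sc = 0.62 * 0.198158
Sc = 0.1229 m


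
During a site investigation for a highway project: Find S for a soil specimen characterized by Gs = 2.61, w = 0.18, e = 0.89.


Result: 0.5279

Derivation:
Using S = Gs * w / e
S = 2.61 * 0.18 / 0.89
S = 0.5279


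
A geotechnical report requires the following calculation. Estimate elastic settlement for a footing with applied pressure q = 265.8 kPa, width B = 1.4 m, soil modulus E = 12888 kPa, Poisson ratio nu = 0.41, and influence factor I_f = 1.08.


Result: 25.941 mm

Derivation:
Using Se = q * B * (1 - nu^2) * I_f / E
1 - nu^2 = 1 - 0.41^2 = 0.8319
Se = 265.8 * 1.4 * 0.8319 * 1.08 / 12888
Se = 0.025941 m
Convert to mm: Se = 0.025941 * 1000 = 25.941 mm


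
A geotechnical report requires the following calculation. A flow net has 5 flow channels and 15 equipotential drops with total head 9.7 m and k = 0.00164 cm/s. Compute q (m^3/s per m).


Convert k to m/s for unit consistency with H:
k = 0.00164 cm/s = 0.00164 / 100 m/s = 1.64e-05 m/s
Using q = k * H * Nf / Nd
Nf / Nd = 5 / 15 = 0.3333
q = 1.64e-05 * 9.7 * 0.3333
q = 5.303e-05 m^3/s per m


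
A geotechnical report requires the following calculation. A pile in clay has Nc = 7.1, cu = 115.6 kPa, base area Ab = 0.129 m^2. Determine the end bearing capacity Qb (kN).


Using Qb = Nc * cu * Ab
Qb = 7.1 * 115.6 * 0.129
Qb = 105.88 kN


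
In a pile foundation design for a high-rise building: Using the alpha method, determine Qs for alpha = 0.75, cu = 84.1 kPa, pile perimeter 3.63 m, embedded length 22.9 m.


Result: 5243.24 kN

Derivation:
Using Qs = alpha * cu * perimeter * L
Qs = 0.75 * 84.1 * 3.63 * 22.9
Qs = 5243.24 kN


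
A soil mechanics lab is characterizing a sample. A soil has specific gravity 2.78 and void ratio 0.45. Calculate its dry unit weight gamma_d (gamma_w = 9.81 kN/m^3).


Using gamma_d = Gs * gamma_w / (1 + e)
gamma_d = 2.78 * 9.81 / (1 + 0.45)
gamma_d = 2.78 * 9.81 / 1.45
gamma_d = 18.808 kN/m^3


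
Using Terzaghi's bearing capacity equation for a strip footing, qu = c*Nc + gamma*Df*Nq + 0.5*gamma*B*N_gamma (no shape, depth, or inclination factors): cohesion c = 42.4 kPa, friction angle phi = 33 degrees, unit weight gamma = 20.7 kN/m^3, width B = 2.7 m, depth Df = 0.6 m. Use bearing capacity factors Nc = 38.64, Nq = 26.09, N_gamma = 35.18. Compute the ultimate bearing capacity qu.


Result: 2945.48 kPa

Derivation:
Compute qu = c*Nc + gamma*Df*Nq + 0.5*gamma*B*N_gamma
Term 1: 42.4 * 38.64 = 1638.336
Term 2: 20.7 * 0.6 * 26.09 = 324.0378
Term 3: 0.5 * 20.7 * 2.7 * 35.18 = 983.1051
qu = 1638.336 + 324.0378 + 983.1051
qu = 2945.48 kPa


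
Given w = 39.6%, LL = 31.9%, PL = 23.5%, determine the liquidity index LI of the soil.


First compute the plasticity index:
PI = LL - PL = 31.9 - 23.5 = 8.4
Then compute the liquidity index:
LI = (w - PL) / PI
LI = (39.6 - 23.5) / 8.4
LI = 1.917


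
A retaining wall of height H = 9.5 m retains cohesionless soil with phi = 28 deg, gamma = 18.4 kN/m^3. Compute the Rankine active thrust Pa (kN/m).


Compute active earth pressure coefficient:
Ka = tan^2(45 - phi/2) = tan^2(31.0) = 0.361033
Compute active force:
Pa = 0.5 * Ka * gamma * H^2
Pa = 0.5 * 0.361033 * 18.4 * 9.5^2
Pa = 299.77 kN/m


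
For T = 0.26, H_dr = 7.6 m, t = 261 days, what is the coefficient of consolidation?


Result: 0.05754 m^2/day

Derivation:
Using cv = T * H_dr^2 / t
H_dr^2 = 7.6^2 = 57.76
cv = 0.26 * 57.76 / 261
cv = 0.05754 m^2/day


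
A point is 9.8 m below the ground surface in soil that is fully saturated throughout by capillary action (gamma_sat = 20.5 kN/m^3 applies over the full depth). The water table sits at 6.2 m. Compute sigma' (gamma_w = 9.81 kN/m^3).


Result: 165.58 kPa

Derivation:
Total stress = gamma_sat * depth
sigma = 20.5 * 9.8 = 200.9 kPa
Pore water pressure u = gamma_w * (depth - d_wt)
u = 9.81 * (9.8 - 6.2) = 35.316 kPa
Effective stress = sigma - u
sigma' = 200.9 - 35.316 = 165.58 kPa


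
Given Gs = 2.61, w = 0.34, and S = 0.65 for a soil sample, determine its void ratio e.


Using the relation e = Gs * w / S
e = 2.61 * 0.34 / 0.65
e = 1.3652


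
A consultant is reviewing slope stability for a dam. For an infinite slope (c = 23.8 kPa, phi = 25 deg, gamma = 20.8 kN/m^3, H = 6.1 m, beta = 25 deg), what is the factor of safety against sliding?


Using Fs = c / (gamma*H*sin(beta)*cos(beta)) + tan(phi)/tan(beta)
Cohesion contribution = 23.8 / (20.8*6.1*sin(25)*cos(25))
Cohesion contribution = 0.489734
Friction contribution = tan(25)/tan(25) = 1
Fs = 0.489734 + 1
Fs = 1.49


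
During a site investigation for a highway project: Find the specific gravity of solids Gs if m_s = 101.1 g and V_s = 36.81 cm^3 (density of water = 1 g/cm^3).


Result: 2.747

Derivation:
Using Gs = m_s / (V_s * rho_w)
Since rho_w = 1 g/cm^3:
Gs = 101.1 / 36.81
Gs = 2.747


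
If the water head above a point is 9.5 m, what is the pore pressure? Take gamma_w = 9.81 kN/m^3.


Using u = gamma_w * h_w
u = 9.81 * 9.5
u = 93.2 kPa


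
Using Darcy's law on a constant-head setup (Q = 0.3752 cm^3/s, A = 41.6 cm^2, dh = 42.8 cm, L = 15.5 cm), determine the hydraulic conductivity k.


Result: 0.003266 cm/s

Derivation:
Compute hydraulic gradient:
i = dh / L = 42.8 / 15.5 = 2.76129
Then apply Darcy's law:
k = Q / (A * i)
k = 0.3752 / (41.6 * 2.76129)
k = 0.3752 / 114.87
k = 0.003266 cm/s


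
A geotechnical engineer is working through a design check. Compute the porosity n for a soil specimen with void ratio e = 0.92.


Result: 0.4792

Derivation:
Using the relation n = e / (1 + e)
n = 0.92 / (1 + 0.92)
n = 0.92 / 1.92
n = 0.4792


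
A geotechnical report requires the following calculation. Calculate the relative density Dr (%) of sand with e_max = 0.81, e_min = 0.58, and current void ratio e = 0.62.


Using Dr = (e_max - e) / (e_max - e_min) * 100
e_max - e = 0.81 - 0.62 = 0.19
e_max - e_min = 0.81 - 0.58 = 0.23
Dr = 0.19 / 0.23 * 100
Dr = 82.61 %


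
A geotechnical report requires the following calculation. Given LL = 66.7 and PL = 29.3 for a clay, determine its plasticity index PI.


Using PI = LL - PL
PI = 66.7 - 29.3
PI = 37.4


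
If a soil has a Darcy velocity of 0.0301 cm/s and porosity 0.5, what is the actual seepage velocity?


Using v_s = v_d / n
v_s = 0.0301 / 0.5
v_s = 0.0602 cm/s


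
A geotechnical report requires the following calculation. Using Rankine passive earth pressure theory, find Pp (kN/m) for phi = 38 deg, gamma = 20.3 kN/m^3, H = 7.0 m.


Compute passive earth pressure coefficient:
Kp = tan^2(45 + phi/2) = tan^2(64.0) = 4.203746
Compute passive force:
Pp = 0.5 * Kp * gamma * H^2
Pp = 0.5 * 4.203746 * 20.3 * 7.0^2
Pp = 2090.73 kN/m


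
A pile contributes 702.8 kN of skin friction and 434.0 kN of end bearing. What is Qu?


Using Qu = Qf + Qb
Qu = 702.8 + 434.0
Qu = 1136.8 kN


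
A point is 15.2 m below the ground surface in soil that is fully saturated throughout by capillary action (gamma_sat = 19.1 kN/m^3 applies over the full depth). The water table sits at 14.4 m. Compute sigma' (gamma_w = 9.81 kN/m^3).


Total stress = gamma_sat * depth
sigma = 19.1 * 15.2 = 290.32 kPa
Pore water pressure u = gamma_w * (depth - d_wt)
u = 9.81 * (15.2 - 14.4) = 7.848 kPa
Effective stress = sigma - u
sigma' = 290.32 - 7.848 = 282.47 kPa


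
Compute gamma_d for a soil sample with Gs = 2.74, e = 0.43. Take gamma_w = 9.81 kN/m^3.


Using gamma_d = Gs * gamma_w / (1 + e)
gamma_d = 2.74 * 9.81 / (1 + 0.43)
gamma_d = 2.74 * 9.81 / 1.43
gamma_d = 18.797 kN/m^3


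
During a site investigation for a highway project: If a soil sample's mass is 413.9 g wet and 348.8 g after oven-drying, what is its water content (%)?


Using w = (m_wet - m_dry) / m_dry * 100
m_wet - m_dry = 413.9 - 348.8 = 65.1 g
w = 65.1 / 348.8 * 100
w = 18.66 %


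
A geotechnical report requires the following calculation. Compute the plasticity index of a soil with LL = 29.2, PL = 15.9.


Using PI = LL - PL
PI = 29.2 - 15.9
PI = 13.3


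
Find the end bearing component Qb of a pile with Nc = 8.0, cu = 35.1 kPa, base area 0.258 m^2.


Result: 72.45 kN

Derivation:
Using Qb = Nc * cu * Ab
Qb = 8.0 * 35.1 * 0.258
Qb = 72.45 kN


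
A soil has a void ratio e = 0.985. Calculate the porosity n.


Using the relation n = e / (1 + e)
n = 0.985 / (1 + 0.985)
n = 0.985 / 1.985
n = 0.4962


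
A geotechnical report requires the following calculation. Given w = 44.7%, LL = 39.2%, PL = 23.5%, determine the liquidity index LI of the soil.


Result: 1.35

Derivation:
First compute the plasticity index:
PI = LL - PL = 39.2 - 23.5 = 15.7
Then compute the liquidity index:
LI = (w - PL) / PI
LI = (44.7 - 23.5) / 15.7
LI = 1.35


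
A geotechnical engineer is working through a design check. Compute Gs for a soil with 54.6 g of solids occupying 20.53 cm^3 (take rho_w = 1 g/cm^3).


Using Gs = m_s / (V_s * rho_w)
Since rho_w = 1 g/cm^3:
Gs = 54.6 / 20.53
Gs = 2.66


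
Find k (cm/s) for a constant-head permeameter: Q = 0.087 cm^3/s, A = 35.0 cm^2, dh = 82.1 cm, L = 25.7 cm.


Compute hydraulic gradient:
i = dh / L = 82.1 / 25.7 = 3.19455
Then apply Darcy's law:
k = Q / (A * i)
k = 0.087 / (35.0 * 3.19455)
k = 0.087 / 111.809
k = 0.000778 cm/s


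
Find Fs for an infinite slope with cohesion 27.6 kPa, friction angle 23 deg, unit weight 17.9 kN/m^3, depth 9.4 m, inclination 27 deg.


Using Fs = c / (gamma*H*sin(beta)*cos(beta)) + tan(phi)/tan(beta)
Cohesion contribution = 27.6 / (17.9*9.4*sin(27)*cos(27))
Cohesion contribution = 0.405509
Friction contribution = tan(23)/tan(27) = 0.833079
Fs = 0.405509 + 0.833079
Fs = 1.239


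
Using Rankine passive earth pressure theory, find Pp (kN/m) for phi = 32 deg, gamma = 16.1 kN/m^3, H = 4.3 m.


Result: 484.43 kN/m

Derivation:
Compute passive earth pressure coefficient:
Kp = tan^2(45 + phi/2) = tan^2(61.0) = 3.254588
Compute passive force:
Pp = 0.5 * Kp * gamma * H^2
Pp = 0.5 * 3.254588 * 16.1 * 4.3^2
Pp = 484.43 kN/m
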